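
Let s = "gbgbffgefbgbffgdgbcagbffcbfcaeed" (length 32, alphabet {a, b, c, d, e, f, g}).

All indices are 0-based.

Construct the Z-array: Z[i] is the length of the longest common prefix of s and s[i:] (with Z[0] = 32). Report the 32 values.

Z[0]=32
i=1: i≥r, start 0; Z[1]=0
i=2: i≥r, start 0; Z[2]=2 extend→box=[2,4)
i=3: min(r-i=1, Z[1]=0)=0; Z[3]=0
i=4: i≥r, start 0; Z[4]=0
i=5: i≥r, start 0; Z[5]=0
i=6: i≥r, start 0; Z[6]=1 extend→box=[6,7)
i=7: i≥r, start 0; Z[7]=0
i=8: i≥r, start 0; Z[8]=0
i=9: i≥r, start 0; Z[9]=0
i=10: i≥r, start 0; Z[10]=2 extend→box=[10,12)
i=11: min(r-i=1, Z[1]=0)=0; Z[11]=0
i=12: i≥r, start 0; Z[12]=0
i=13: i≥r, start 0; Z[13]=0
i=14: i≥r, start 0; Z[14]=1 extend→box=[14,15)
i=15: i≥r, start 0; Z[15]=0
i=16: i≥r, start 0; Z[16]=2 extend→box=[16,18)
i=17: min(r-i=1, Z[1]=0)=0; Z[17]=0
i=18: i≥r, start 0; Z[18]=0
i=19: i≥r, start 0; Z[19]=0
i=20: i≥r, start 0; Z[20]=2 extend→box=[20,22)
i=21: min(r-i=1, Z[1]=0)=0; Z[21]=0
i=22: i≥r, start 0; Z[22]=0
i=23: i≥r, start 0; Z[23]=0
i=24: i≥r, start 0; Z[24]=0
i=25: i≥r, start 0; Z[25]=0
i=26: i≥r, start 0; Z[26]=0
i=27: i≥r, start 0; Z[27]=0
i=28: i≥r, start 0; Z[28]=0
i=29: i≥r, start 0; Z[29]=0
i=30: i≥r, start 0; Z[30]=0
i=31: i≥r, start 0; Z[31]=0

[32, 0, 2, 0, 0, 0, 1, 0, 0, 0, 2, 0, 0, 0, 1, 0, 2, 0, 0, 0, 2, 0, 0, 0, 0, 0, 0, 0, 0, 0, 0, 0]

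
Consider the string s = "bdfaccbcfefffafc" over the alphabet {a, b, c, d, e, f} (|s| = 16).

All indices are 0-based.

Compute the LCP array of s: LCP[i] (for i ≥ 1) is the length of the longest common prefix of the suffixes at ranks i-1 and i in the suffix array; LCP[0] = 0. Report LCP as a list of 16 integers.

rank→(start, suffix):
  0 → (3, 'accbcfefffafc')
  1 → (13, 'afc')
  2 → (6, 'bcfefffafc')
  3 → (0, 'bdfaccbcfefffafc')
  4 → (15, 'c')
  5 → (5, 'cbcfefffafc')
  6 → (4, 'ccbcfefffafc')
  7 → (7, 'cfefffafc')
  8 → (1, 'dfaccbcfefffafc')
  9 → (9, 'efffafc')
  10 → (2, 'faccbcfefffafc')
  11 → (12, 'fafc')
  12 → (14, 'fc')
  13 → (8, 'fefffafc')
  14 → (11, 'ffafc')
  15 → (10, 'fffafc')

SA = [3, 13, 6, 0, 15, 5, 4, 7, 1, 9, 2, 12, 14, 8, 11, 10]
[i] adj suffixes → lcp
  [1] 3/13 → 1 ('a')
  [2] 13/6 → 0 ('')
  [3] 6/0 → 1 ('b')
  [4] 0/15 → 0 ('')
  [5] 15/5 → 1 ('c')
  [6] 5/4 → 1 ('c')
  [7] 4/7 → 1 ('c')
  [8] 7/1 → 0 ('')
  [9] 1/9 → 0 ('')
  [10] 9/2 → 0 ('')
  [11] 2/12 → 2 ('fa')
  [12] 12/14 → 1 ('f')
  [13] 14/8 → 1 ('f')
  [14] 8/11 → 1 ('f')
  [15] 11/10 → 2 ('ff')

[0, 1, 0, 1, 0, 1, 1, 1, 0, 0, 0, 2, 1, 1, 1, 2]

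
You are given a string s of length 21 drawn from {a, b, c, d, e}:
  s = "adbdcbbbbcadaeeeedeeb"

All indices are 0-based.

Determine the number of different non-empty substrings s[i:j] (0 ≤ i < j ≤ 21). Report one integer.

207

rank | idx | suffix
   0 |  10 | adaeeeedeeb
   1 |   0 | adbdcbbbbcadaeeeedeeb
   2 |  12 | aeeeedeeb
   3 |  20 | b
   4 |   5 | bbbbcadaeeeedeeb
   5 |   6 | bbbcadaeeeedeeb
   6 |   7 | bbcadaeeeedeeb
   7 |   8 | bcadaeeeedeeb
   8 |   2 | bdcbbbbcadaeeeedeeb
   9 |   9 | cadaeeeedeeb
  10 |   4 | cbbbbcadaeeeedeeb
  11 |  11 | daeeeedeeb
  12 |   1 | dbdcbbbbcadaeeeedeeb
  13 |   3 | dcbbbbcadaeeeedeeb
  14 |  17 | deeb
  15 |  19 | eb
  16 |  16 | edeeb
  17 |  18 | eeb
  18 |  15 | eedeeb
  19 |  14 | eeedeeb
  20 |  13 | eeeedeeb

SA = [10, 0, 12, 20, 5, 6, 7, 8, 2, 9, 4, 11, 1, 3, 17, 19, 16, 18, 15, 14, 13]
i: (SA[i-1],SA[i]) lcp shared
  1: (10,0) 2 'ad'
  2: (0,12) 1 'a'
  3: (12,20) 0 ''
  4: (20,5) 1 'b'
  5: (5,6) 3 'bbb'
  6: (6,7) 2 'bb'
  7: (7,8) 1 'b'
  8: (8,2) 1 'b'
  9: (2,9) 0 ''
  10: (9,4) 1 'c'
  11: (4,11) 0 ''
  12: (11,1) 1 'd'
  13: (1,3) 1 'd'
  14: (3,17) 1 'd'
  15: (17,19) 0 ''
  16: (19,16) 1 'e'
  17: (16,18) 1 'e'
  18: (18,15) 2 'ee'
  19: (15,14) 2 'ee'
  20: (14,13) 3 'eee'

n(n+1)/2 = 21·22/2 = 231
Σ LCP = 0 + 2 + 1 + 0 + 1 + 3 + 2 + 1 + 1 + 0 + 1 + 0 + 1 + 1 + 1 + 0 + 1 + 1 + 2 + 2 + 3 = 24
distinct = 231 − 24 = 207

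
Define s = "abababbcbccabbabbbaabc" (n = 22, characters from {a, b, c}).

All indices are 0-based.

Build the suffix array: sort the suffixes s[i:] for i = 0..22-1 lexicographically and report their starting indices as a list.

[18, 0, 2, 11, 14, 4, 19, 17, 1, 13, 3, 16, 12, 15, 5, 20, 6, 8, 21, 10, 7, 9]

rank→(start, suffix):
  0 → (18, 'aabc')
  1 → (0, 'abababbcbccabbabbbaabc')
  2 → (2, 'ababbcbccabbabbbaabc')
  3 → (11, 'abbabbbaabc')
  4 → (14, 'abbbaabc')
  5 → (4, 'abbcbccabbabbbaabc')
  6 → (19, 'abc')
  7 → (17, 'baabc')
  8 → (1, 'bababbcbccabbabbbaabc')
  9 → (13, 'babbbaabc')
  10 → (3, 'babbcbccabbabbbaabc')
  11 → (16, 'bbaabc')
  12 → (12, 'bbabbbaabc')
  13 → (15, 'bbbaabc')
  14 → (5, 'bbcbccabbabbbaabc')
  15 → (20, 'bc')
  16 → (6, 'bcbccabbabbbaabc')
  17 → (8, 'bccabbabbbaabc')
  18 → (21, 'c')
  19 → (10, 'cabbabbbaabc')
  20 → (7, 'cbccabbabbbaabc')
  21 → (9, 'ccabbabbbaabc')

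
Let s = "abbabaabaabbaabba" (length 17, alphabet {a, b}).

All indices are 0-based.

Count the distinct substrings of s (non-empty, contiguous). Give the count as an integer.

107

sorted suffixes:
  #0 SA[0]=16  'a'
  #1 SA[1]=5  'aabaabbaabba'
  #2 SA[2]=12  'aabba'
  #3 SA[3]=8  'aabbaabba'
  #4 SA[4]=3  'abaabaabbaabba'
  #5 SA[5]=6  'abaabbaabba'
  #6 SA[6]=13  'abba'
  #7 SA[7]=9  'abbaabba'
  #8 SA[8]=0  'abbabaabaabbaabba'
  #9 SA[9]=15  'ba'
  #10 SA[10]=4  'baabaabbaabba'
  #11 SA[11]=11  'baabba'
  #12 SA[12]=7  'baabbaabba'
  #13 SA[13]=2  'babaabaabbaabba'
  #14 SA[14]=14  'bba'
  #15 SA[15]=10  'bbaabba'
  #16 SA[16]=1  'bbabaabaabbaabba'

SA = [16, 5, 12, 8, 3, 6, 13, 9, 0, 15, 4, 11, 7, 2, 14, 10, 1]
i: (SA[i-1],SA[i]) lcp shared
  1: (16,5) 1 'a'
  2: (5,12) 3 'aab'
  3: (12,8) 5 'aabba'
  4: (8,3) 1 'a'
  5: (3,6) 5 'abaab'
  6: (6,13) 2 'ab'
  7: (13,9) 4 'abba'
  8: (9,0) 4 'abba'
  9: (0,15) 0 ''
  10: (15,4) 2 'ba'
  11: (4,11) 4 'baab'
  12: (11,7) 6 'baabba'
  13: (7,2) 2 'ba'
  14: (2,14) 1 'b'
  15: (14,10) 3 'bba'
  16: (10,1) 3 'bba'

n(n+1)/2 = 17·18/2 = 153
Σ LCP = 0 + 1 + 3 + 5 + 1 + 5 + 2 + 4 + 4 + 0 + 2 + 4 + 6 + 2 + 1 + 3 + 3 = 46
distinct = 153 − 46 = 107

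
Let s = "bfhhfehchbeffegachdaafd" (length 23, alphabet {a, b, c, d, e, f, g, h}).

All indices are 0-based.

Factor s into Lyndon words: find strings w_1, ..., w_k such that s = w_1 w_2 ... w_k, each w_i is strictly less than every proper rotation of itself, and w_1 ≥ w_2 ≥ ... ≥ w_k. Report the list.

["bfhhfehch", "beffeg", "achd", "aafd"]

emit factor 1: 'bfhhfehch' (i=0, period=9)
emit factor 2: 'beffeg' (i=9, period=6)
emit factor 3: 'achd' (i=15, period=4)
emit factor 4: 'aafd' (i=19, period=4)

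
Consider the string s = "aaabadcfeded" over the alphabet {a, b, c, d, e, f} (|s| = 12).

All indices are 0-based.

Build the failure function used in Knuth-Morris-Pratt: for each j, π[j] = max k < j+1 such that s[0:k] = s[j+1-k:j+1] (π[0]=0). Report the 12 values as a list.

[0, 1, 2, 0, 1, 0, 0, 0, 0, 0, 0, 0]

π[0] = 0
j=1 s[j]='a': π[1]=1 (border 'a')
j=2 s[j]='a': π[2]=2 (border 'aa')
j=3 s[j]='b': k: 2→1→0; π[3]=0 (border '')
j=4 s[j]='a': π[4]=1 (border 'a')
j=5 s[j]='d': k: 1→0; π[5]=0 (border '')
j=6 s[j]='c': π[6]=0 (border '')
j=7 s[j]='f': π[7]=0 (border '')
j=8 s[j]='e': π[8]=0 (border '')
j=9 s[j]='d': π[9]=0 (border '')
j=10 s[j]='e': π[10]=0 (border '')
j=11 s[j]='d': π[11]=0 (border '')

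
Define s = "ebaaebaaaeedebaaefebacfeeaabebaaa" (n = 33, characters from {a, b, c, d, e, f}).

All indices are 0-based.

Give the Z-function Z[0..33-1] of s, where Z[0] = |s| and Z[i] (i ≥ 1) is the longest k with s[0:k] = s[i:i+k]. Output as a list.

Z[0]=33
i=1: i≥r, start 0; Z[1]=0
i=2: i≥r, start 0; Z[2]=0
i=3: i≥r, start 0; Z[3]=0
i=4: i≥r, start 0; Z[4]=4 extend→box=[4,8)
i=5: min(r-i=3, Z[1]=0)=0; Z[5]=0
i=6: min(r-i=2, Z[2]=0)=0; Z[6]=0
i=7: min(r-i=1, Z[3]=0)=0; Z[7]=0
i=8: i≥r, start 0; Z[8]=0
i=9: i≥r, start 0; Z[9]=1 extend→box=[9,10)
i=10: i≥r, start 0; Z[10]=1 extend→box=[10,11)
i=11: i≥r, start 0; Z[11]=0
i=12: i≥r, start 0; Z[12]=5 extend→box=[12,17)
i=13: min(r-i=4, Z[1]=0)=0; Z[13]=0
i=14: min(r-i=3, Z[2]=0)=0; Z[14]=0
i=15: min(r-i=2, Z[3]=0)=0; Z[15]=0
i=16: min(r-i=1, Z[4]=4)=1; Z[16]=1
i=17: i≥r, start 0; Z[17]=0
i=18: i≥r, start 0; Z[18]=3 extend→box=[18,21)
i=19: min(r-i=2, Z[1]=0)=0; Z[19]=0
i=20: min(r-i=1, Z[2]=0)=0; Z[20]=0
i=21: i≥r, start 0; Z[21]=0
i=22: i≥r, start 0; Z[22]=0
i=23: i≥r, start 0; Z[23]=1 extend→box=[23,24)
i=24: i≥r, start 0; Z[24]=1 extend→box=[24,25)
i=25: i≥r, start 0; Z[25]=0
i=26: i≥r, start 0; Z[26]=0
i=27: i≥r, start 0; Z[27]=0
i=28: i≥r, start 0; Z[28]=4 extend→box=[28,32)
i=29: min(r-i=3, Z[1]=0)=0; Z[29]=0
i=30: min(r-i=2, Z[2]=0)=0; Z[30]=0
i=31: min(r-i=1, Z[3]=0)=0; Z[31]=0
i=32: i≥r, start 0; Z[32]=0

[33, 0, 0, 0, 4, 0, 0, 0, 0, 1, 1, 0, 5, 0, 0, 0, 1, 0, 3, 0, 0, 0, 0, 1, 1, 0, 0, 0, 4, 0, 0, 0, 0]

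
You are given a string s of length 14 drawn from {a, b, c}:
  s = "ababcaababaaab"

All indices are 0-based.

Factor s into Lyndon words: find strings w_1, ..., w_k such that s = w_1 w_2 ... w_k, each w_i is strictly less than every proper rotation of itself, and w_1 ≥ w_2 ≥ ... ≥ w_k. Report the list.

["ababc", "aabab", "aaab"]

emit factor 1: 'ababc' (i=0, period=5)
emit factor 2: 'aabab' (i=5, period=5)
emit factor 3: 'aaab' (i=10, period=4)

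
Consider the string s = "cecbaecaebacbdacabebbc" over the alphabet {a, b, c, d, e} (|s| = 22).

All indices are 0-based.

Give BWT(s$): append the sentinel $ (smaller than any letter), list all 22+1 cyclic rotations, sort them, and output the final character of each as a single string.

rank  rotation                 last
    0  $cecbaecaebacbdacabebbc  c
    1  abebbc$cecbaecaebacbdac  c
    2  acabebbc$cecbaecaebacbd  d
    3  acbdacabebbc$cecbaecaeb  b
    4  aebacbdacabebbc$cecbaec  c
    5  aecaebacbdacabebbc$cecb  b
    6  bacbdacabebbc$cecbaecae  e
    7  baecaebacbdacabebbc$cec  c
    8  bbc$cecbaecaebacbdacabe  e
    9  bc$cecbaecaebacbdacabeb  b
   10  bdacabebbc$cecbaecaebac  c
   11  bebbc$cecbaecaebacbdaca  a
   12  c$cecbaecaebacbdacabebb  b
   13  cabebbc$cecbaecaebacbda  a
   14  caebacbdacabebbc$cecbae  e
   15  cbaecaebacbdacabebbc$ce  e
   16  cbdacabebbc$cecbaecaeba  a
   17  cecbaecaebacbdacabebbc$  $
   18  dacabebbc$cecbaecaebacb  b
   19  ebacbdacabebbc$cecbaeca  a
   20  ebbc$cecbaecaebacbdacab  b
   21  ecaebacbdacabebbc$cecba  a
   22  ecbaecaebacbdacabebbc$c  c

ccdbcbecebcabaeea$babac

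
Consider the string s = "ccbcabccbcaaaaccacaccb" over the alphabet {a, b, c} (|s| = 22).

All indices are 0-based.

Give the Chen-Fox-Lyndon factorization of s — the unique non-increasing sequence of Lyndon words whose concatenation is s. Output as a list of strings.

["c", "c", "bc", "abccbc", "aaaaccacaccb"]

emit factor 1: 'c' (i=0, period=1)
emit factor 2: 'c' (i=1, period=1)
emit factor 3: 'bc' (i=2, period=2)
emit factor 4: 'abccbc' (i=4, period=6)
emit factor 5: 'aaaaccacaccb' (i=10, period=12)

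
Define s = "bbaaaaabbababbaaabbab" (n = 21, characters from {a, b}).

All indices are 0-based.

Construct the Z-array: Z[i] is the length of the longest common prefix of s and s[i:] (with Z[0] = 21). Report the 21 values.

Z[0]=21
i=1: i≥r, start 0; Z[1]=1 extend→box=[1,2)
i=2: i≥r, start 0; Z[2]=0
i=3: i≥r, start 0; Z[3]=0
i=4: i≥r, start 0; Z[4]=0
i=5: i≥r, start 0; Z[5]=0
i=6: i≥r, start 0; Z[6]=0
i=7: i≥r, start 0; Z[7]=3 extend→box=[7,10)
i=8: min(r-i=2, Z[1]=1)=1; Z[8]=1
i=9: min(r-i=1, Z[2]=0)=0; Z[9]=0
i=10: i≥r, start 0; Z[10]=1 extend→box=[10,11)
i=11: i≥r, start 0; Z[11]=0
i=12: i≥r, start 0; Z[12]=5 extend→box=[12,17)
i=13: min(r-i=4, Z[1]=1)=1; Z[13]=1
i=14: min(r-i=3, Z[2]=0)=0; Z[14]=0
i=15: min(r-i=2, Z[3]=0)=0; Z[15]=0
i=16: min(r-i=1, Z[4]=0)=0; Z[16]=0
i=17: i≥r, start 0; Z[17]=3 extend→box=[17,20)
i=18: min(r-i=2, Z[1]=1)=1; Z[18]=1
i=19: min(r-i=1, Z[2]=0)=0; Z[19]=0
i=20: i≥r, start 0; Z[20]=1 extend→box=[20,21)

[21, 1, 0, 0, 0, 0, 0, 3, 1, 0, 1, 0, 5, 1, 0, 0, 0, 3, 1, 0, 1]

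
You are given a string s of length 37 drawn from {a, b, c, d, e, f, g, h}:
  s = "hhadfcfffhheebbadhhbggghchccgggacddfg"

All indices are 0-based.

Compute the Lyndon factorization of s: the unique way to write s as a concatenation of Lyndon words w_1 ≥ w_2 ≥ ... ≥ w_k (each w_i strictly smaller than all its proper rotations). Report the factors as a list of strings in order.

emit factor 1: 'h' (i=0, period=1)
emit factor 2: 'h' (i=1, period=1)
emit factor 3: 'adfcfffhheebbadhhbggghchccggg' (i=2, period=29)
emit factor 4: 'acddfg' (i=31, period=6)

["h", "h", "adfcfffhheebbadhhbggghchccggg", "acddfg"]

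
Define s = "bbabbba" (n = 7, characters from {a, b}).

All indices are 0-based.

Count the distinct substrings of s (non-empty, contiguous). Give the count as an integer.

rank | idx | suffix
   0 |   6 | a
   1 |   2 | abbba
   2 |   5 | ba
   3 |   1 | babbba
   4 |   4 | bba
   5 |   0 | bbabbba
   6 |   3 | bbba

SA = [6, 2, 5, 1, 4, 0, 3]
i: (SA[i-1],SA[i]) lcp shared
  1: (6,2) 1 'a'
  2: (2,5) 0 ''
  3: (5,1) 2 'ba'
  4: (1,4) 1 'b'
  5: (4,0) 3 'bba'
  6: (0,3) 2 'bb'

n(n+1)/2 = 7·8/2 = 28
Σ LCP = 0 + 1 + 0 + 2 + 1 + 3 + 2 = 9
distinct = 28 − 9 = 19

19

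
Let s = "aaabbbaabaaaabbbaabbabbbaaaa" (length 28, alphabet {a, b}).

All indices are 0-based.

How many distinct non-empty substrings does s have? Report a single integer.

sorted suffixes:
  #0 SA[0]=27  'a'
  #1 SA[1]=26  'aa'
  #2 SA[2]=25  'aaa'
  #3 SA[3]=24  'aaaa'
  #4 SA[4]=9  'aaaabbbaabbabbbaaaa'
  #5 SA[5]=0  'aaabbbaabaaaabbbaabbabbbaaaa'
  #6 SA[6]=10  'aaabbbaabbabbbaaaa'
  #7 SA[7]=6  'aabaaaabbbaabbabbbaaaa'
  #8 SA[8]=16  'aabbabbbaaaa'
  #9 SA[9]=1  'aabbbaabaaaabbbaabbabbbaaaa'
  #10 SA[10]=11  'aabbbaabbabbbaaaa'
  #11 SA[11]=7  'abaaaabbbaabbabbbaaaa'
  #12 SA[12]=17  'abbabbbaaaa'
  #13 SA[13]=20  'abbbaaaa'
  #14 SA[14]=2  'abbbaabaaaabbbaabbabbbaaaa'
  #15 SA[15]=12  'abbbaabbabbbaaaa'
  #16 SA[16]=23  'baaaa'
  #17 SA[17]=8  'baaaabbbaabbabbbaaaa'
  #18 SA[18]=5  'baabaaaabbbaabbabbbaaaa'
  #19 SA[19]=15  'baabbabbbaaaa'
  #20 SA[20]=19  'babbbaaaa'
  #21 SA[21]=22  'bbaaaa'
  #22 SA[22]=4  'bbaabaaaabbbaabbabbbaaaa'
  #23 SA[23]=14  'bbaabbabbbaaaa'
  #24 SA[24]=18  'bbabbbaaaa'
  #25 SA[25]=21  'bbbaaaa'
  #26 SA[26]=3  'bbbaabaaaabbbaabbabbbaaaa'
  #27 SA[27]=13  'bbbaabbabbbaaaa'

SA = [27, 26, 25, 24, 9, 0, 10, 6, 16, 1, 11, 7, 17, 20, 2, 12, 23, 8, 5, 15, 19, 22, 4, 14, 18, 21, 3, 13]
rank  pair      lcp
   1  s[27:],s[26:]  1  'a'
   2  s[26:],s[25:]  2  'aa'
   3  s[25:],s[24:]  3  'aaa'
   4  s[24:],s[9:]  4  'aaaa'
   5  s[9:],s[0:]  3  'aaa'
   6  s[0:],s[10:]  9  'aaabbbaab'
   7  s[10:],s[6:]  2  'aa'
   8  s[6:],s[16:]  3  'aab'
   9  s[16:],s[1:]  4  'aabb'
  10  s[1:],s[11:]  8  'aabbbaab'
  11  s[11:],s[7:]  1  'a'
  12  s[7:],s[17:]  2  'ab'
  13  s[17:],s[20:]  3  'abb'
  14  s[20:],s[2:]  6  'abbbaa'
  15  s[2:],s[12:]  7  'abbbaab'
  16  s[12:],s[23:]  0  ''
  17  s[23:],s[8:]  5  'baaaa'
  18  s[8:],s[5:]  3  'baa'
  19  s[5:],s[15:]  4  'baab'
  20  s[15:],s[19:]  2  'ba'
  21  s[19:],s[22:]  1  'b'
  22  s[22:],s[4:]  4  'bbaa'
  23  s[4:],s[14:]  5  'bbaab'
  24  s[14:],s[18:]  3  'bba'
  25  s[18:],s[21:]  2  'bb'
  26  s[21:],s[3:]  5  'bbbaa'
  27  s[3:],s[13:]  6  'bbbaab'

n(n+1)/2 = 28·29/2 = 406
Σ LCP = 0 + 1 + 2 + 3 + 4 + 3 + 9 + 2 + 3 + 4 + 8 + 1 + 2 + 3 + 6 + 7 + 0 + 5 + 3 + 4 + 2 + 1 + 4 + 5 + 3 + 2 + 5 + 6 = 98
distinct = 406 − 98 = 308

308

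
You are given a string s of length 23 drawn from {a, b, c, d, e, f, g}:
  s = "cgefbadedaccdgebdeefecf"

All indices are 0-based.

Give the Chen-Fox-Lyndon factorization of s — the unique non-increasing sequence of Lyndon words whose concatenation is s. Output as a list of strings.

emit factor 1: 'cgef' (i=0, period=4)
emit factor 2: 'b' (i=4, period=1)
emit factor 3: 'aded' (i=5, period=4)
emit factor 4: 'accdgebdeefecf' (i=9, period=14)

["cgef", "b", "aded", "accdgebdeefecf"]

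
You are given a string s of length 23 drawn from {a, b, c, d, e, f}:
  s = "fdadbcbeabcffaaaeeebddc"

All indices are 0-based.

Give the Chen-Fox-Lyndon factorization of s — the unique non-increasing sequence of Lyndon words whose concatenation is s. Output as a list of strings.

emit factor 1: 'f' (i=0, period=1)
emit factor 2: 'd' (i=1, period=1)
emit factor 3: 'adbcbe' (i=2, period=6)
emit factor 4: 'abcff' (i=8, period=5)
emit factor 5: 'aaaeeebddc' (i=13, period=10)

["f", "d", "adbcbe", "abcff", "aaaeeebddc"]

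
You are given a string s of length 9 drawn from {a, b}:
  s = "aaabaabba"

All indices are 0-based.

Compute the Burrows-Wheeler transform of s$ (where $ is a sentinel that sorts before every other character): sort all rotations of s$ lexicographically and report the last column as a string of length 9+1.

rank  rotation    last
    0  $aaabaabba  a
    1  a$aaabaabb  b
    2  aaabaabba$  $
    3  aabaabba$a  a
    4  aabba$aaab  b
    5  abaabba$aa  a
    6  abba$aaaba  a
    7  ba$aaabaab  b
    8  baabba$aaa  a
    9  bba$aaabaa  a

ab$abaabaa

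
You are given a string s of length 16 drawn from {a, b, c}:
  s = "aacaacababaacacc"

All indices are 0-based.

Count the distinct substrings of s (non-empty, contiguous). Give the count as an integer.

rank→(start, suffix):
  0 → (0, 'aacaacababaacacc')
  1 → (3, 'aacababaacacc')
  2 → (10, 'aacacc')
  3 → (8, 'abaacacc')
  4 → (6, 'ababaacacc')
  5 → (1, 'acaacababaacacc')
  6 → (4, 'acababaacacc')
  7 → (11, 'acacc')
  8 → (13, 'acc')
  9 → (9, 'baacacc')
  10 → (7, 'babaacacc')
  11 → (15, 'c')
  12 → (2, 'caacababaacacc')
  13 → (5, 'cababaacacc')
  14 → (12, 'cacc')
  15 → (14, 'cc')

SA = [0, 3, 10, 8, 6, 1, 4, 11, 13, 9, 7, 15, 2, 5, 12, 14]
i: (SA[i-1],SA[i]) lcp shared
  1: (0,3) 4 'aaca'
  2: (3,10) 4 'aaca'
  3: (10,8) 1 'a'
  4: (8,6) 3 'aba'
  5: (6,1) 1 'a'
  6: (1,4) 3 'aca'
  7: (4,11) 3 'aca'
  8: (11,13) 2 'ac'
  9: (13,9) 0 ''
  10: (9,7) 2 'ba'
  11: (7,15) 0 ''
  12: (15,2) 1 'c'
  13: (2,5) 2 'ca'
  14: (5,12) 2 'ca'
  15: (12,14) 1 'c'

n(n+1)/2 = 16·17/2 = 136
Σ LCP = 0 + 4 + 4 + 1 + 3 + 1 + 3 + 3 + 2 + 0 + 2 + 0 + 1 + 2 + 2 + 1 = 29
distinct = 136 − 29 = 107

107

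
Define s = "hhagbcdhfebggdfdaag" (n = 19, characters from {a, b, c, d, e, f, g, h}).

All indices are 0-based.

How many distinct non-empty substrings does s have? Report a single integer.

178

rank | idx | suffix
   0 |  16 | aag
   1 |  17 | ag
   2 |   2 | agbcdhfebggdfdaag
   3 |   4 | bcdhfebggdfdaag
   4 |  10 | bggdfdaag
   5 |   5 | cdhfebggdfdaag
   6 |  15 | daag
   7 |  13 | dfdaag
   8 |   6 | dhfebggdfdaag
   9 |   9 | ebggdfdaag
  10 |  14 | fdaag
  11 |   8 | febggdfdaag
  12 |  18 | g
  13 |   3 | gbcdhfebggdfdaag
  14 |  12 | gdfdaag
  15 |  11 | ggdfdaag
  16 |   1 | hagbcdhfebggdfdaag
  17 |   7 | hfebggdfdaag
  18 |   0 | hhagbcdhfebggdfdaag

SA = [16, 17, 2, 4, 10, 5, 15, 13, 6, 9, 14, 8, 18, 3, 12, 11, 1, 7, 0]
i: (SA[i-1],SA[i]) lcp shared
  1: (16,17) 1 'a'
  2: (17,2) 2 'ag'
  3: (2,4) 0 ''
  4: (4,10) 1 'b'
  5: (10,5) 0 ''
  6: (5,15) 0 ''
  7: (15,13) 1 'd'
  8: (13,6) 1 'd'
  9: (6,9) 0 ''
  10: (9,14) 0 ''
  11: (14,8) 1 'f'
  12: (8,18) 0 ''
  13: (18,3) 1 'g'
  14: (3,12) 1 'g'
  15: (12,11) 1 'g'
  16: (11,1) 0 ''
  17: (1,7) 1 'h'
  18: (7,0) 1 'h'

n(n+1)/2 = 19·20/2 = 190
Σ LCP = 0 + 1 + 2 + 0 + 1 + 0 + 0 + 1 + 1 + 0 + 0 + 1 + 0 + 1 + 1 + 1 + 0 + 1 + 1 = 12
distinct = 190 − 12 = 178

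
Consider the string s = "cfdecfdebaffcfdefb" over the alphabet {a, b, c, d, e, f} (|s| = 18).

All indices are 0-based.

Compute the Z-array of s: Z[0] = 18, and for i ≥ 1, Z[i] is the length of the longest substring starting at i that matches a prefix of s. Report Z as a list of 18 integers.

Z[0]=18
i=1: fresh scan; Z[1]=0
i=2: fresh scan; Z[2]=0
i=3: fresh scan; Z[3]=0
i=4: fresh scan; Z[4]=4 extend→box=[4,8)
i=5: min(r-i=3, Z[1]=0)=0; Z[5]=0
i=6: min(r-i=2, Z[2]=0)=0; Z[6]=0
i=7: min(r-i=1, Z[3]=0)=0; Z[7]=0
i=8: fresh scan; Z[8]=0
i=9: fresh scan; Z[9]=0
i=10: fresh scan; Z[10]=0
i=11: fresh scan; Z[11]=0
i=12: fresh scan; Z[12]=4 extend→box=[12,16)
i=13: min(r-i=3, Z[1]=0)=0; Z[13]=0
i=14: min(r-i=2, Z[2]=0)=0; Z[14]=0
i=15: min(r-i=1, Z[3]=0)=0; Z[15]=0
i=16: fresh scan; Z[16]=0
i=17: fresh scan; Z[17]=0

[18, 0, 0, 0, 4, 0, 0, 0, 0, 0, 0, 0, 4, 0, 0, 0, 0, 0]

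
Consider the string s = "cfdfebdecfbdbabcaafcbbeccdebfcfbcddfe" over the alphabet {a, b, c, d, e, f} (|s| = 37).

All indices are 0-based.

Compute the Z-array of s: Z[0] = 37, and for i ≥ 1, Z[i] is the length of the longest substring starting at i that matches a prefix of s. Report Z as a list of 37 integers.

Z[0]=37
i=1: outside box; Z[1]=0
i=2: outside box; Z[2]=0
i=3: outside box; Z[3]=0
i=4: outside box; Z[4]=0
i=5: outside box; Z[5]=0
i=6: outside box; Z[6]=0
i=7: outside box; Z[7]=0
i=8: outside box; Z[8]=2 scan→box=[8,10)
i=9: min(r-i=1, Z[1]=0)=0; Z[9]=0
i=10: outside box; Z[10]=0
i=11: outside box; Z[11]=0
i=12: outside box; Z[12]=0
i=13: outside box; Z[13]=0
i=14: outside box; Z[14]=0
i=15: outside box; Z[15]=1 scan→box=[15,16)
i=16: outside box; Z[16]=0
i=17: outside box; Z[17]=0
i=18: outside box; Z[18]=0
i=19: outside box; Z[19]=1 scan→box=[19,20)
i=20: outside box; Z[20]=0
i=21: outside box; Z[21]=0
i=22: outside box; Z[22]=0
i=23: outside box; Z[23]=1 scan→box=[23,24)
i=24: outside box; Z[24]=1 scan→box=[24,25)
i=25: outside box; Z[25]=0
i=26: outside box; Z[26]=0
i=27: outside box; Z[27]=0
i=28: outside box; Z[28]=0
i=29: outside box; Z[29]=2 scan→box=[29,31)
i=30: min(r-i=1, Z[1]=0)=0; Z[30]=0
i=31: outside box; Z[31]=0
i=32: outside box; Z[32]=1 scan→box=[32,33)
i=33: outside box; Z[33]=0
i=34: outside box; Z[34]=0
i=35: outside box; Z[35]=0
i=36: outside box; Z[36]=0

[37, 0, 0, 0, 0, 0, 0, 0, 2, 0, 0, 0, 0, 0, 0, 1, 0, 0, 0, 1, 0, 0, 0, 1, 1, 0, 0, 0, 0, 2, 0, 0, 1, 0, 0, 0, 0]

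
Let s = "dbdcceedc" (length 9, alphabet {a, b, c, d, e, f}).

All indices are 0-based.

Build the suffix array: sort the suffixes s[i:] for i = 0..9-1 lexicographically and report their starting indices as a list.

[1, 8, 3, 4, 0, 7, 2, 6, 5]

rank | idx | suffix
   0 |   1 | bdcceedc
   1 |   8 | c
   2 |   3 | cceedc
   3 |   4 | ceedc
   4 |   0 | dbdcceedc
   5 |   7 | dc
   6 |   2 | dcceedc
   7 |   6 | edc
   8 |   5 | eedc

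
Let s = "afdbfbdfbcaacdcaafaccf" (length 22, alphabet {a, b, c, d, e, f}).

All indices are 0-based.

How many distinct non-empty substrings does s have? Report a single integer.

230

rank→(start, suffix):
  0 → (10, 'aacdcaafaccf')
  1 → (15, 'aafaccf')
  2 → (18, 'accf')
  3 → (11, 'acdcaafaccf')
  4 → (16, 'afaccf')
  5 → (0, 'afdbfbdfbcaacdcaafaccf')
  6 → (8, 'bcaacdcaafaccf')
  7 → (5, 'bdfbcaacdcaafaccf')
  8 → (3, 'bfbdfbcaacdcaafaccf')
  9 → (9, 'caacdcaafaccf')
  10 → (14, 'caafaccf')
  11 → (19, 'ccf')
  12 → (12, 'cdcaafaccf')
  13 → (20, 'cf')
  14 → (2, 'dbfbdfbcaacdcaafaccf')
  15 → (13, 'dcaafaccf')
  16 → (6, 'dfbcaacdcaafaccf')
  17 → (21, 'f')
  18 → (17, 'faccf')
  19 → (7, 'fbcaacdcaafaccf')
  20 → (4, 'fbdfbcaacdcaafaccf')
  21 → (1, 'fdbfbdfbcaacdcaafaccf')

SA = [10, 15, 18, 11, 16, 0, 8, 5, 3, 9, 14, 19, 12, 20, 2, 13, 6, 21, 17, 7, 4, 1]
i: (SA[i-1],SA[i]) lcp shared
  1: (10,15) 2 'aa'
  2: (15,18) 1 'a'
  3: (18,11) 2 'ac'
  4: (11,16) 1 'a'
  5: (16,0) 2 'af'
  6: (0,8) 0 ''
  7: (8,5) 1 'b'
  8: (5,3) 1 'b'
  9: (3,9) 0 ''
  10: (9,14) 3 'caa'
  11: (14,19) 1 'c'
  12: (19,12) 1 'c'
  13: (12,20) 1 'c'
  14: (20,2) 0 ''
  15: (2,13) 1 'd'
  16: (13,6) 1 'd'
  17: (6,21) 0 ''
  18: (21,17) 1 'f'
  19: (17,7) 1 'f'
  20: (7,4) 2 'fb'
  21: (4,1) 1 'f'

n(n+1)/2 = 22·23/2 = 253
Σ LCP = 0 + 2 + 1 + 2 + 1 + 2 + 0 + 1 + 1 + 0 + 3 + 1 + 1 + 1 + 0 + 1 + 1 + 0 + 1 + 1 + 2 + 1 = 23
distinct = 253 − 23 = 230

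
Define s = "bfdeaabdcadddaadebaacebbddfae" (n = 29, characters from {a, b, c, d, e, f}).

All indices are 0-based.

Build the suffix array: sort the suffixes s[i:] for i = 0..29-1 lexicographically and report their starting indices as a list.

[4, 18, 13, 5, 19, 9, 14, 27, 17, 22, 6, 23, 0, 8, 20, 12, 7, 11, 10, 24, 2, 15, 25, 28, 3, 16, 21, 26, 1]

rank | idx | suffix
   0 |   4 | aabdcadddaadebaacebbddfae
   1 |  18 | aacebbddfae
   2 |  13 | aadebaacebbddfae
   3 |   5 | abdcadddaadebaacebbddfae
   4 |  19 | acebbddfae
   5 |   9 | adddaadebaacebbddfae
   6 |  14 | adebaacebbddfae
   7 |  27 | ae
   8 |  17 | baacebbddfae
   9 |  22 | bbddfae
  10 |   6 | bdcadddaadebaacebbddfae
  11 |  23 | bddfae
  12 |   0 | bfdeaabdcadddaadebaacebbddfae
  13 |   8 | cadddaadebaacebbddfae
  14 |  20 | cebbddfae
  15 |  12 | daadebaacebbddfae
  16 |   7 | dcadddaadebaacebbddfae
  17 |  11 | ddaadebaacebbddfae
  18 |  10 | dddaadebaacebbddfae
  19 |  24 | ddfae
  20 |   2 | deaabdcadddaadebaacebbddfae
  21 |  15 | debaacebbddfae
  22 |  25 | dfae
  23 |  28 | e
  24 |   3 | eaabdcadddaadebaacebbddfae
  25 |  16 | ebaacebbddfae
  26 |  21 | ebbddfae
  27 |  26 | fae
  28 |   1 | fdeaabdcadddaadebaacebbddfae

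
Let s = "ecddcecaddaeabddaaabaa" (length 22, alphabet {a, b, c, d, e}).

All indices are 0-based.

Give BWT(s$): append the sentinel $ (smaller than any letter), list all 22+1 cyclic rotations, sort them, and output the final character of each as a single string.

rank  rotation                 last
    0  $ecddcecaddaeabddaaabaa  a
    1  a$ecddcecaddaeabddaaaba  a
    2  aa$ecddcecaddaeabddaaab  b
    3  aaabaa$ecddcecaddaeabdd  d
    4  aabaa$ecddcecaddaeabdda  a
    5  abaa$ecddcecaddaeabddaa  a
    6  abddaaabaa$ecddcecaddae  e
    7  addaeabddaaabaa$ecddcec  c
    8  aeabddaaabaa$ecddcecadd  d
    9  baa$ecddcecaddaeabddaaa  a
   10  bddaaabaa$ecddcecaddaea  a
   11  caddaeabddaaabaa$ecddce  e
   12  cddcecaddaeabddaaabaa$e  e
   13  cecaddaeabddaaabaa$ecdd  d
   14  daaabaa$ecddcecaddaeabd  d
   15  daeabddaaabaa$ecddcecad  d
   16  dcecaddaeabddaaabaa$ecd  d
   17  ddaaabaa$ecddcecaddaeab  b
   18  ddaeabddaaabaa$ecddceca  a
   19  ddcecaddaeabddaaabaa$ec  c
   20  eabddaaabaa$ecddcecadda  a
   21  ecaddaeabddaaabaa$ecddc  c
   22  ecddcecaddaeabddaaabaa$  $

aabdaaecdaaeeddddbacac$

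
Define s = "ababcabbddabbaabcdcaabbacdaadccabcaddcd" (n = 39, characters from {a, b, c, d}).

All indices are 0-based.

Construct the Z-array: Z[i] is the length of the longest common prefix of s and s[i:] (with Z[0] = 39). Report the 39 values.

Z[0]=39
i=1: i≥r, start 0; Z[1]=0
i=2: i≥r, start 0; Z[2]=2 scan→box=[2,4)
i=3: min(r-i=1, Z[1]=0)=0; Z[3]=0
i=4: i≥r, start 0; Z[4]=0
i=5: i≥r, start 0; Z[5]=2 scan→box=[5,7)
i=6: min(r-i=1, Z[1]=0)=0; Z[6]=0
i=7: i≥r, start 0; Z[7]=0
i=8: i≥r, start 0; Z[8]=0
i=9: i≥r, start 0; Z[9]=0
i=10: i≥r, start 0; Z[10]=2 scan→box=[10,12)
i=11: min(r-i=1, Z[1]=0)=0; Z[11]=0
i=12: i≥r, start 0; Z[12]=0
i=13: i≥r, start 0; Z[13]=1 scan→box=[13,14)
i=14: i≥r, start 0; Z[14]=2 scan→box=[14,16)
i=15: min(r-i=1, Z[1]=0)=0; Z[15]=0
i=16: i≥r, start 0; Z[16]=0
i=17: i≥r, start 0; Z[17]=0
i=18: i≥r, start 0; Z[18]=0
i=19: i≥r, start 0; Z[19]=1 scan→box=[19,20)
i=20: i≥r, start 0; Z[20]=2 scan→box=[20,22)
i=21: min(r-i=1, Z[1]=0)=0; Z[21]=0
i=22: i≥r, start 0; Z[22]=0
i=23: i≥r, start 0; Z[23]=1 scan→box=[23,24)
i=24: i≥r, start 0; Z[24]=0
i=25: i≥r, start 0; Z[25]=0
i=26: i≥r, start 0; Z[26]=1 scan→box=[26,27)
i=27: i≥r, start 0; Z[27]=1 scan→box=[27,28)
i=28: i≥r, start 0; Z[28]=0
i=29: i≥r, start 0; Z[29]=0
i=30: i≥r, start 0; Z[30]=0
i=31: i≥r, start 0; Z[31]=2 scan→box=[31,33)
i=32: min(r-i=1, Z[1]=0)=0; Z[32]=0
i=33: i≥r, start 0; Z[33]=0
i=34: i≥r, start 0; Z[34]=1 scan→box=[34,35)
i=35: i≥r, start 0; Z[35]=0
i=36: i≥r, start 0; Z[36]=0
i=37: i≥r, start 0; Z[37]=0
i=38: i≥r, start 0; Z[38]=0

[39, 0, 2, 0, 0, 2, 0, 0, 0, 0, 2, 0, 0, 1, 2, 0, 0, 0, 0, 1, 2, 0, 0, 1, 0, 0, 1, 1, 0, 0, 0, 2, 0, 0, 1, 0, 0, 0, 0]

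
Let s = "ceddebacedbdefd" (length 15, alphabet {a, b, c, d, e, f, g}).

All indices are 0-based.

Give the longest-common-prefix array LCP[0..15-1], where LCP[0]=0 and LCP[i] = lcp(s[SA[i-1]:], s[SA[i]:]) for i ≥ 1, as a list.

[0, 0, 1, 0, 3, 0, 1, 1, 1, 2, 0, 1, 2, 1, 0]

rank→(start, suffix):
  0 → (6, 'acedbdefd')
  1 → (5, 'bacedbdefd')
  2 → (10, 'bdefd')
  3 → (7, 'cedbdefd')
  4 → (0, 'ceddebacedbdefd')
  5 → (14, 'd')
  6 → (9, 'dbdefd')
  7 → (2, 'ddebacedbdefd')
  8 → (3, 'debacedbdefd')
  9 → (11, 'defd')
  10 → (4, 'ebacedbdefd')
  11 → (8, 'edbdefd')
  12 → (1, 'eddebacedbdefd')
  13 → (12, 'efd')
  14 → (13, 'fd')

SA = [6, 5, 10, 7, 0, 14, 9, 2, 3, 11, 4, 8, 1, 12, 13]
i: (SA[i-1],SA[i]) lcp shared
  1: (6,5) 0 ''
  2: (5,10) 1 'b'
  3: (10,7) 0 ''
  4: (7,0) 3 'ced'
  5: (0,14) 0 ''
  6: (14,9) 1 'd'
  7: (9,2) 1 'd'
  8: (2,3) 1 'd'
  9: (3,11) 2 'de'
  10: (11,4) 0 ''
  11: (4,8) 1 'e'
  12: (8,1) 2 'ed'
  13: (1,12) 1 'e'
  14: (12,13) 0 ''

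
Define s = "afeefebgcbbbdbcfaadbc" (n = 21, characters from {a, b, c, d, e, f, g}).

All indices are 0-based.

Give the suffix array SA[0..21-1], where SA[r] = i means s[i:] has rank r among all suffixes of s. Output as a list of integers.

[16, 17, 0, 9, 10, 19, 13, 11, 6, 20, 8, 14, 18, 12, 5, 2, 3, 15, 4, 1, 7]

rank→(start, suffix):
  0 → (16, 'aadbc')
  1 → (17, 'adbc')
  2 → (0, 'afeefebgcbbbdbcfaadbc')
  3 → (9, 'bbbdbcfaadbc')
  4 → (10, 'bbdbcfaadbc')
  5 → (19, 'bc')
  6 → (13, 'bcfaadbc')
  7 → (11, 'bdbcfaadbc')
  8 → (6, 'bgcbbbdbcfaadbc')
  9 → (20, 'c')
  10 → (8, 'cbbbdbcfaadbc')
  11 → (14, 'cfaadbc')
  12 → (18, 'dbc')
  13 → (12, 'dbcfaadbc')
  14 → (5, 'ebgcbbbdbcfaadbc')
  15 → (2, 'eefebgcbbbdbcfaadbc')
  16 → (3, 'efebgcbbbdbcfaadbc')
  17 → (15, 'faadbc')
  18 → (4, 'febgcbbbdbcfaadbc')
  19 → (1, 'feefebgcbbbdbcfaadbc')
  20 → (7, 'gcbbbdbcfaadbc')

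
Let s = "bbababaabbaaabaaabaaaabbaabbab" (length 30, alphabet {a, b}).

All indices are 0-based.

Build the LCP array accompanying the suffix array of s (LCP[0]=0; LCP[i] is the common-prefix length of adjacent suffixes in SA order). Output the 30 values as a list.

[0, 3, 7, 4, 2, 6, 3, 6, 5, 1, 2, 5, 4, 3, 2, 5, 4, 0, 1, 4, 8, 3, 6, 2, 3, 4, 1, 4, 3, 4]

rank | idx | suffix
   0 |  18 | aaaabbaabbab
   1 |  14 | aaabaaaabbaabbab
   2 |  10 | aaabaaabaaaabbaabbab
   3 |  19 | aaabbaabbab
   4 |  15 | aabaaaabbaabbab
   5 |  11 | aabaaabaaaabbaabbab
   6 |   6 | aabbaaabaaabaaaabbaabbab
   7 |  20 | aabbaabbab
   8 |  24 | aabbab
   9 |  28 | ab
  10 |  16 | abaaaabbaabbab
  11 |  12 | abaaabaaaabbaabbab
  12 |   4 | abaabbaaabaaabaaaabbaabbab
  13 |   2 | ababaabbaaabaaabaaaabbaabbab
  14 |   7 | abbaaabaaabaaaabbaabbab
  15 |  21 | abbaabbab
  16 |  25 | abbab
  17 |  29 | b
  18 |  17 | baaaabbaabbab
  19 |  13 | baaabaaaabbaabbab
  20 |   9 | baaabaaabaaaabbaabbab
  21 |   5 | baabbaaabaaabaaaabbaabbab
  22 |  23 | baabbab
  23 |  27 | bab
  24 |   3 | babaabbaaabaaabaaaabbaabbab
  25 |   1 | bababaabbaaabaaabaaaabbaabbab
  26 |   8 | bbaaabaaabaaaabbaabbab
  27 |  22 | bbaabbab
  28 |  26 | bbab
  29 |   0 | bbababaabbaaabaaabaaaabbaabbab

SA = [18, 14, 10, 19, 15, 11, 6, 20, 24, 28, 16, 12, 4, 2, 7, 21, 25, 29, 17, 13, 9, 5, 23, 27, 3, 1, 8, 22, 26, 0]
rank  pair      lcp
   1  s[18:],s[14:]  3  'aaa'
   2  s[14:],s[10:]  7  'aaabaaa'
   3  s[10:],s[19:]  4  'aaab'
   4  s[19:],s[15:]  2  'aa'
   5  s[15:],s[11:]  6  'aabaaa'
   6  s[11:],s[6:]  3  'aab'
   7  s[6:],s[20:]  6  'aabbaa'
   8  s[20:],s[24:]  5  'aabba'
   9  s[24:],s[28:]  1  'a'
  10  s[28:],s[16:]  2  'ab'
  11  s[16:],s[12:]  5  'abaaa'
  12  s[12:],s[4:]  4  'abaa'
  13  s[4:],s[2:]  3  'aba'
  14  s[2:],s[7:]  2  'ab'
  15  s[7:],s[21:]  5  'abbaa'
  16  s[21:],s[25:]  4  'abba'
  17  s[25:],s[29:]  0  ''
  18  s[29:],s[17:]  1  'b'
  19  s[17:],s[13:]  4  'baaa'
  20  s[13:],s[9:]  8  'baaabaaa'
  21  s[9:],s[5:]  3  'baa'
  22  s[5:],s[23:]  6  'baabba'
  23  s[23:],s[27:]  2  'ba'
  24  s[27:],s[3:]  3  'bab'
  25  s[3:],s[1:]  4  'baba'
  26  s[1:],s[8:]  1  'b'
  27  s[8:],s[22:]  4  'bbaa'
  28  s[22:],s[26:]  3  'bba'
  29  s[26:],s[0:]  4  'bbab'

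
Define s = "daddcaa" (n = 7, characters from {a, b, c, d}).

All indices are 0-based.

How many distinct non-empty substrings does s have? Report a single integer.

24

rank→(start, suffix):
  0 → (6, 'a')
  1 → (5, 'aa')
  2 → (1, 'addcaa')
  3 → (4, 'caa')
  4 → (0, 'daddcaa')
  5 → (3, 'dcaa')
  6 → (2, 'ddcaa')

SA = [6, 5, 1, 4, 0, 3, 2]
i: (SA[i-1],SA[i]) lcp shared
  1: (6,5) 1 'a'
  2: (5,1) 1 'a'
  3: (1,4) 0 ''
  4: (4,0) 0 ''
  5: (0,3) 1 'd'
  6: (3,2) 1 'd'

n(n+1)/2 = 7·8/2 = 28
Σ LCP = 0 + 1 + 1 + 0 + 0 + 1 + 1 = 4
distinct = 28 − 4 = 24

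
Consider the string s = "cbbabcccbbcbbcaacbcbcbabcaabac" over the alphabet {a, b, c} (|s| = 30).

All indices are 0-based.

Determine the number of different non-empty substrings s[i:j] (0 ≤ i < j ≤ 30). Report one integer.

sorted suffixes:
  #0 SA[0]=25  'aabac'
  #1 SA[1]=14  'aacbcbcbabcaabac'
  #2 SA[2]=26  'abac'
  #3 SA[3]=22  'abcaabac'
  #4 SA[4]=3  'abcccbbcbbcaacbcbcbabcaabac'
  #5 SA[5]=28  'ac'
  #6 SA[6]=15  'acbcbcbabcaabac'
  #7 SA[7]=21  'babcaabac'
  #8 SA[8]=2  'babcccbbcbbcaacbcbcbabcaabac'
  #9 SA[9]=27  'bac'
  #10 SA[10]=1  'bbabcccbbcbbcaacbcbcbabcaabac'
  #11 SA[11]=11  'bbcaacbcbcbabcaabac'
  #12 SA[12]=8  'bbcbbcaacbcbcbabcaabac'
  #13 SA[13]=23  'bcaabac'
  #14 SA[14]=12  'bcaacbcbcbabcaabac'
  #15 SA[15]=19  'bcbabcaabac'
  #16 SA[16]=9  'bcbbcaacbcbcbabcaabac'
  #17 SA[17]=17  'bcbcbabcaabac'
  #18 SA[18]=4  'bcccbbcbbcaacbcbcbabcaabac'
  #19 SA[19]=29  'c'
  #20 SA[20]=24  'caabac'
  #21 SA[21]=13  'caacbcbcbabcaabac'
  #22 SA[22]=20  'cbabcaabac'
  #23 SA[23]=0  'cbbabcccbbcbbcaacbcbcbabcaabac'
  #24 SA[24]=10  'cbbcaacbcbcbabcaabac'
  #25 SA[25]=7  'cbbcbbcaacbcbcbabcaabac'
  #26 SA[26]=18  'cbcbabcaabac'
  #27 SA[27]=16  'cbcbcbabcaabac'
  #28 SA[28]=6  'ccbbcbbcaacbcbcbabcaabac'
  #29 SA[29]=5  'cccbbcbbcaacbcbcbabcaabac'

SA = [25, 14, 26, 22, 3, 28, 15, 21, 2, 27, 1, 11, 8, 23, 12, 19, 9, 17, 4, 29, 24, 13, 20, 0, 10, 7, 18, 16, 6, 5]
rank  pair      lcp
   1  s[25:],s[14:]  2  'aa'
   2  s[14:],s[26:]  1  'a'
   3  s[26:],s[22:]  2  'ab'
   4  s[22:],s[3:]  3  'abc'
   5  s[3:],s[28:]  1  'a'
   6  s[28:],s[15:]  2  'ac'
   7  s[15:],s[21:]  0  ''
   8  s[21:],s[2:]  4  'babc'
   9  s[2:],s[27:]  2  'ba'
  10  s[27:],s[1:]  1  'b'
  11  s[1:],s[11:]  2  'bb'
  12  s[11:],s[8:]  3  'bbc'
  13  s[8:],s[23:]  1  'b'
  14  s[23:],s[12:]  4  'bcaa'
  15  s[12:],s[19:]  2  'bc'
  16  s[19:],s[9:]  3  'bcb'
  17  s[9:],s[17:]  3  'bcb'
  18  s[17:],s[4:]  2  'bc'
  19  s[4:],s[29:]  0  ''
  20  s[29:],s[24:]  1  'c'
  21  s[24:],s[13:]  3  'caa'
  22  s[13:],s[20:]  1  'c'
  23  s[20:],s[0:]  2  'cb'
  24  s[0:],s[10:]  3  'cbb'
  25  s[10:],s[7:]  4  'cbbc'
  26  s[7:],s[18:]  2  'cb'
  27  s[18:],s[16:]  4  'cbcb'
  28  s[16:],s[6:]  1  'c'
  29  s[6:],s[5:]  2  'cc'

n(n+1)/2 = 30·31/2 = 465
Σ LCP = 0 + 2 + 1 + 2 + 3 + 1 + 2 + 0 + 4 + 2 + 1 + 2 + 3 + 1 + 4 + 2 + 3 + 3 + 2 + 0 + 1 + 3 + 1 + 2 + 3 + 4 + 2 + 4 + 1 + 2 = 61
distinct = 465 − 61 = 404

404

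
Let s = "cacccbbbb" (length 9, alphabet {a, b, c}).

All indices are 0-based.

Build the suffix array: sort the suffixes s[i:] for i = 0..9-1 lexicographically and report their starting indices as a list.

rank | idx | suffix
   0 |   1 | acccbbbb
   1 |   8 | b
   2 |   7 | bb
   3 |   6 | bbb
   4 |   5 | bbbb
   5 |   0 | cacccbbbb
   6 |   4 | cbbbb
   7 |   3 | ccbbbb
   8 |   2 | cccbbbb

[1, 8, 7, 6, 5, 0, 4, 3, 2]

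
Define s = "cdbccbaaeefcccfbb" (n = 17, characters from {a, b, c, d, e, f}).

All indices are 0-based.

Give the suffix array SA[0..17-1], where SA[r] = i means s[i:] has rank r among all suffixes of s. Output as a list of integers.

[6, 7, 16, 5, 15, 2, 4, 3, 11, 12, 0, 13, 1, 8, 9, 14, 10]

sorted suffixes:
  #0 SA[0]=6  'aaeefcccfbb'
  #1 SA[1]=7  'aeefcccfbb'
  #2 SA[2]=16  'b'
  #3 SA[3]=5  'baaeefcccfbb'
  #4 SA[4]=15  'bb'
  #5 SA[5]=2  'bccbaaeefcccfbb'
  #6 SA[6]=4  'cbaaeefcccfbb'
  #7 SA[7]=3  'ccbaaeefcccfbb'
  #8 SA[8]=11  'cccfbb'
  #9 SA[9]=12  'ccfbb'
  #10 SA[10]=0  'cdbccbaaeefcccfbb'
  #11 SA[11]=13  'cfbb'
  #12 SA[12]=1  'dbccbaaeefcccfbb'
  #13 SA[13]=8  'eefcccfbb'
  #14 SA[14]=9  'efcccfbb'
  #15 SA[15]=14  'fbb'
  #16 SA[16]=10  'fcccfbb'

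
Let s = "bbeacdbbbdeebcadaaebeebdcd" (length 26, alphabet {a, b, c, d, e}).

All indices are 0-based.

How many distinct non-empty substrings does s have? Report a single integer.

rank | idx | suffix
   0 |  16 | aaebeebdcd
   1 |   3 | acdbbbdeebcadaaebeebdcd
   2 |  14 | adaaebeebdcd
   3 |  17 | aebeebdcd
   4 |   6 | bbbdeebcadaaebeebdcd
   5 |   7 | bbdeebcadaaebeebdcd
   6 |   0 | bbeacdbbbdeebcadaaebeebdcd
   7 |  12 | bcadaaebeebdcd
   8 |  22 | bdcd
   9 |   8 | bdeebcadaaebeebdcd
  10 |   1 | beacdbbbdeebcadaaebeebdcd
  11 |  19 | beebdcd
  12 |  13 | cadaaebeebdcd
  13 |  24 | cd
  14 |   4 | cdbbbdeebcadaaebeebdcd
  15 |  25 | d
  16 |  15 | daaebeebdcd
  17 |   5 | dbbbdeebcadaaebeebdcd
  18 |  23 | dcd
  19 |   9 | deebcadaaebeebdcd
  20 |   2 | eacdbbbdeebcadaaebeebdcd
  21 |  11 | ebcadaaebeebdcd
  22 |  21 | ebdcd
  23 |  18 | ebeebdcd
  24 |  10 | eebcadaaebeebdcd
  25 |  20 | eebdcd

SA = [16, 3, 14, 17, 6, 7, 0, 12, 22, 8, 1, 19, 13, 24, 4, 25, 15, 5, 23, 9, 2, 11, 21, 18, 10, 20]
[i] adj suffixes → lcp
  [1] 16/3 → 1 ('a')
  [2] 3/14 → 1 ('a')
  [3] 14/17 → 1 ('a')
  [4] 17/6 → 0 ('')
  [5] 6/7 → 2 ('bb')
  [6] 7/0 → 2 ('bb')
  [7] 0/12 → 1 ('b')
  [8] 12/22 → 1 ('b')
  [9] 22/8 → 2 ('bd')
  [10] 8/1 → 1 ('b')
  [11] 1/19 → 2 ('be')
  [12] 19/13 → 0 ('')
  [13] 13/24 → 1 ('c')
  [14] 24/4 → 2 ('cd')
  [15] 4/25 → 0 ('')
  [16] 25/15 → 1 ('d')
  [17] 15/5 → 1 ('d')
  [18] 5/23 → 1 ('d')
  [19] 23/9 → 1 ('d')
  [20] 9/2 → 0 ('')
  [21] 2/11 → 1 ('e')
  [22] 11/21 → 2 ('eb')
  [23] 21/18 → 2 ('eb')
  [24] 18/10 → 1 ('e')
  [25] 10/20 → 3 ('eeb')

n(n+1)/2 = 26·27/2 = 351
Σ LCP = 0 + 1 + 1 + 1 + 0 + 2 + 2 + 1 + 1 + 2 + 1 + 2 + 0 + 1 + 2 + 0 + 1 + 1 + 1 + 1 + 0 + 1 + 2 + 2 + 1 + 3 = 30
distinct = 351 − 30 = 321

321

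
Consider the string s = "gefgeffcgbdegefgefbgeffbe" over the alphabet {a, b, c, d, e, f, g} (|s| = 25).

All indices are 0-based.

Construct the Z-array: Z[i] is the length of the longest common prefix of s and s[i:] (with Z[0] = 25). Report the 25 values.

[25, 0, 0, 3, 0, 0, 0, 0, 1, 0, 0, 0, 6, 0, 0, 3, 0, 0, 0, 3, 0, 0, 0, 0, 0]

Z[0]=25
i=1: i≥r, start 0; Z[1]=0
i=2: i≥r, start 0; Z[2]=0
i=3: i≥r, start 0; Z[3]=3 scan→box=[3,6)
i=4: min(r-i=2, Z[1]=0)=0; Z[4]=0
i=5: min(r-i=1, Z[2]=0)=0; Z[5]=0
i=6: i≥r, start 0; Z[6]=0
i=7: i≥r, start 0; Z[7]=0
i=8: i≥r, start 0; Z[8]=1 scan→box=[8,9)
i=9: i≥r, start 0; Z[9]=0
i=10: i≥r, start 0; Z[10]=0
i=11: i≥r, start 0; Z[11]=0
i=12: i≥r, start 0; Z[12]=6 scan→box=[12,18)
i=13: min(r-i=5, Z[1]=0)=0; Z[13]=0
i=14: min(r-i=4, Z[2]=0)=0; Z[14]=0
i=15: min(r-i=3, Z[3]=3)=3; Z[15]=3
i=16: min(r-i=2, Z[4]=0)=0; Z[16]=0
i=17: min(r-i=1, Z[5]=0)=0; Z[17]=0
i=18: i≥r, start 0; Z[18]=0
i=19: i≥r, start 0; Z[19]=3 scan→box=[19,22)
i=20: min(r-i=2, Z[1]=0)=0; Z[20]=0
i=21: min(r-i=1, Z[2]=0)=0; Z[21]=0
i=22: i≥r, start 0; Z[22]=0
i=23: i≥r, start 0; Z[23]=0
i=24: i≥r, start 0; Z[24]=0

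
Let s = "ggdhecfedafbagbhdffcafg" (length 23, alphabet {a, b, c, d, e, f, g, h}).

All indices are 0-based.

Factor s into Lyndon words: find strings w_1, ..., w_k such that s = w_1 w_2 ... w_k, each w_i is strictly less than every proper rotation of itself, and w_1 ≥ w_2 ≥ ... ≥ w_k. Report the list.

["g", "g", "dhe", "cfed", "afbagbhdffcafg"]

emit factor 1: 'g' (i=0, period=1)
emit factor 2: 'g' (i=1, period=1)
emit factor 3: 'dhe' (i=2, period=3)
emit factor 4: 'cfed' (i=5, period=4)
emit factor 5: 'afbagbhdffcafg' (i=9, period=14)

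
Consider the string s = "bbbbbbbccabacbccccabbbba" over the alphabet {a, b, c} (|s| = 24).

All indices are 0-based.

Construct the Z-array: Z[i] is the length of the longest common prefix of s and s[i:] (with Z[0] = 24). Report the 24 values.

[24, 6, 5, 4, 3, 2, 1, 0, 0, 0, 1, 0, 0, 1, 0, 0, 0, 0, 0, 4, 3, 2, 1, 0]

Z[0]=24
i=1: outside box; Z[1]=6 extend→box=[1,7)
i=2: min(r-i=5, Z[1]=6)=5; Z[2]=5
i=3: min(r-i=4, Z[2]=5)=4; Z[3]=4
i=4: min(r-i=3, Z[3]=4)=3; Z[4]=3
i=5: min(r-i=2, Z[4]=3)=2; Z[5]=2
i=6: min(r-i=1, Z[5]=2)=1; Z[6]=1
i=7: outside box; Z[7]=0
i=8: outside box; Z[8]=0
i=9: outside box; Z[9]=0
i=10: outside box; Z[10]=1 extend→box=[10,11)
i=11: outside box; Z[11]=0
i=12: outside box; Z[12]=0
i=13: outside box; Z[13]=1 extend→box=[13,14)
i=14: outside box; Z[14]=0
i=15: outside box; Z[15]=0
i=16: outside box; Z[16]=0
i=17: outside box; Z[17]=0
i=18: outside box; Z[18]=0
i=19: outside box; Z[19]=4 extend→box=[19,23)
i=20: min(r-i=3, Z[1]=6)=3; Z[20]=3
i=21: min(r-i=2, Z[2]=5)=2; Z[21]=2
i=22: min(r-i=1, Z[3]=4)=1; Z[22]=1
i=23: outside box; Z[23]=0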